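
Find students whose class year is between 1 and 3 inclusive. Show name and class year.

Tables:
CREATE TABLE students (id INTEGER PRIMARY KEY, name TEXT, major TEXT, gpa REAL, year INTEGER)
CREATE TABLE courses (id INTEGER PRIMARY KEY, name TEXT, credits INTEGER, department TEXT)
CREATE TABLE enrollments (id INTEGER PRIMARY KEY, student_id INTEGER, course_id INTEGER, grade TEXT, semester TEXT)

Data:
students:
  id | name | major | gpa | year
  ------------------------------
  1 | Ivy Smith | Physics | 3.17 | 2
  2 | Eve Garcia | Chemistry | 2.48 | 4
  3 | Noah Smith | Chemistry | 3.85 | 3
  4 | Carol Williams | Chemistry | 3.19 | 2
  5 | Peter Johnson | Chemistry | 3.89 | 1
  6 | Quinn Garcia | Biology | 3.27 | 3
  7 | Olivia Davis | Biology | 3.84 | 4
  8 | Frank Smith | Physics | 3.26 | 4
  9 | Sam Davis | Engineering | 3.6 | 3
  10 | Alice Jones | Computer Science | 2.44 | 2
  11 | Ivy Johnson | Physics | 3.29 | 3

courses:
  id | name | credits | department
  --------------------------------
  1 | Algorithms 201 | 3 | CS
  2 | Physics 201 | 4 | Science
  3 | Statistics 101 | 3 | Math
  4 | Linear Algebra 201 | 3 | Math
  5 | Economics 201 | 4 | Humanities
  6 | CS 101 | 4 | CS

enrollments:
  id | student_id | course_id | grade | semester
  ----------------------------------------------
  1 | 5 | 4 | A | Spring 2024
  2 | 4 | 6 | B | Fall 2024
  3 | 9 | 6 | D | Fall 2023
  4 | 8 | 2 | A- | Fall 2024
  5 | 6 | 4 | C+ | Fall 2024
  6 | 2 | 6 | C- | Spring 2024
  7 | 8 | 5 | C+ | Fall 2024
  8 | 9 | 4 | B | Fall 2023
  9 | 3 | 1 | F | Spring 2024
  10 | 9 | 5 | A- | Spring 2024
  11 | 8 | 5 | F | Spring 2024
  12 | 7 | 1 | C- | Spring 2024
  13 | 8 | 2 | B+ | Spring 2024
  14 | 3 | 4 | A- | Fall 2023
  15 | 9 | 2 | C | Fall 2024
SELECT name, year FROM students WHERE year BETWEEN 1 AND 3

Execution result:
name | year
Ivy Smith | 2
Noah Smith | 3
Carol Williams | 2
Peter Johnson | 1
Quinn Garcia | 3
Sam Davis | 3
Alice Jones | 2
Ivy Johnson | 3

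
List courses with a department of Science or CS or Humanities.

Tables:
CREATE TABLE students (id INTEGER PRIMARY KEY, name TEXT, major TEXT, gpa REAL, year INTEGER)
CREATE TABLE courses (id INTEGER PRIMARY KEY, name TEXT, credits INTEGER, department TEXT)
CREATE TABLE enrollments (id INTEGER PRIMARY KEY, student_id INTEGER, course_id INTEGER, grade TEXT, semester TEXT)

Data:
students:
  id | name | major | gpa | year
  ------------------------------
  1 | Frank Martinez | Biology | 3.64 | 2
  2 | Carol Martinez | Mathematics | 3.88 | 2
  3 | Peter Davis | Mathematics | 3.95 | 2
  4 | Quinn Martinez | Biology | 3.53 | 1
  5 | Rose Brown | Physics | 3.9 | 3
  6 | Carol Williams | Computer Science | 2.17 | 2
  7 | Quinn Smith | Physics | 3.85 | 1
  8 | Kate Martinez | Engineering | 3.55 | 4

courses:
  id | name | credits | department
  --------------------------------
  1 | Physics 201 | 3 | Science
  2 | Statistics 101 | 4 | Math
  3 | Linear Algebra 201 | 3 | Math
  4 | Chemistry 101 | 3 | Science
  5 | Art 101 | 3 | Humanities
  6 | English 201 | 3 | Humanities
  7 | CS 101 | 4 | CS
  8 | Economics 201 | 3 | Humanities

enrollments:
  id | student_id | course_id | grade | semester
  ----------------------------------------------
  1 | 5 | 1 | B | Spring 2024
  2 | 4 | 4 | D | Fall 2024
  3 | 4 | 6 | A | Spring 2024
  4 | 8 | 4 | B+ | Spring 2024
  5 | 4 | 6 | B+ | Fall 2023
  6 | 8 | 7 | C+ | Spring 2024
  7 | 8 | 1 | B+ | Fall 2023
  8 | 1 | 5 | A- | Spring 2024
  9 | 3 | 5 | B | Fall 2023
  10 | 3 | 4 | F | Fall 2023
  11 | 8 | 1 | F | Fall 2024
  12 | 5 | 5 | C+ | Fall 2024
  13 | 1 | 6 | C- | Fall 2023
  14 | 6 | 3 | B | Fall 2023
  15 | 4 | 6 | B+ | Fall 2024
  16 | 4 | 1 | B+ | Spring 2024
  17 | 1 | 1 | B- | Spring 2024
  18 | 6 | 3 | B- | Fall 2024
SELECT name, department FROM courses WHERE department IN ('Science', 'CS', 'Humanities')

Execution result:
name | department
Physics 201 | Science
Chemistry 101 | Science
Art 101 | Humanities
English 201 | Humanities
CS 101 | CS
Economics 201 | Humanities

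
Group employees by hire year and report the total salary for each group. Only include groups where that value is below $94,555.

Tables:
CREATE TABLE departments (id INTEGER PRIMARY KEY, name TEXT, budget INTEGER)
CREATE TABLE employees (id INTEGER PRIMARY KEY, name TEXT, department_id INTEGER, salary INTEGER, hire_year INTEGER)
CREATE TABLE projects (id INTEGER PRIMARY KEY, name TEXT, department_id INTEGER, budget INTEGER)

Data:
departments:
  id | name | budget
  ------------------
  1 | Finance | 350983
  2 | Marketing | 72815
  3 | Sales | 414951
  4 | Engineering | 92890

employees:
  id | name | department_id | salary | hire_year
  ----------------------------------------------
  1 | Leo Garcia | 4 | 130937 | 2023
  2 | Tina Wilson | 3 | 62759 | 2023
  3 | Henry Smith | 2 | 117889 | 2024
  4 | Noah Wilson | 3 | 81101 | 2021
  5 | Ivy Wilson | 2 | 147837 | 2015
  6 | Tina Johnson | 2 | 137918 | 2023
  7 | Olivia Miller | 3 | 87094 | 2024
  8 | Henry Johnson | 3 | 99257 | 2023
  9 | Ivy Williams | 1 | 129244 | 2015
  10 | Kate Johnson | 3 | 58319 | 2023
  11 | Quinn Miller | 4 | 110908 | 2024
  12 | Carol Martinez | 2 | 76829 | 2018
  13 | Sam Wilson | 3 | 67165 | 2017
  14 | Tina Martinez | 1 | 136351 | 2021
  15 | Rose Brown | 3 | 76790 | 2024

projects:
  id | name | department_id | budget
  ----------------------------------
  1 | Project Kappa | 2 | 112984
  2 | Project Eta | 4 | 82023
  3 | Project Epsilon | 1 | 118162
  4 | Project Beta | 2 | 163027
SELECT hire_year, SUM(salary) AS sum_salary FROM employees GROUP BY hire_year HAVING SUM(salary) < 94555

Execution result:
hire_year | sum_salary
2017 | 67165
2018 | 76829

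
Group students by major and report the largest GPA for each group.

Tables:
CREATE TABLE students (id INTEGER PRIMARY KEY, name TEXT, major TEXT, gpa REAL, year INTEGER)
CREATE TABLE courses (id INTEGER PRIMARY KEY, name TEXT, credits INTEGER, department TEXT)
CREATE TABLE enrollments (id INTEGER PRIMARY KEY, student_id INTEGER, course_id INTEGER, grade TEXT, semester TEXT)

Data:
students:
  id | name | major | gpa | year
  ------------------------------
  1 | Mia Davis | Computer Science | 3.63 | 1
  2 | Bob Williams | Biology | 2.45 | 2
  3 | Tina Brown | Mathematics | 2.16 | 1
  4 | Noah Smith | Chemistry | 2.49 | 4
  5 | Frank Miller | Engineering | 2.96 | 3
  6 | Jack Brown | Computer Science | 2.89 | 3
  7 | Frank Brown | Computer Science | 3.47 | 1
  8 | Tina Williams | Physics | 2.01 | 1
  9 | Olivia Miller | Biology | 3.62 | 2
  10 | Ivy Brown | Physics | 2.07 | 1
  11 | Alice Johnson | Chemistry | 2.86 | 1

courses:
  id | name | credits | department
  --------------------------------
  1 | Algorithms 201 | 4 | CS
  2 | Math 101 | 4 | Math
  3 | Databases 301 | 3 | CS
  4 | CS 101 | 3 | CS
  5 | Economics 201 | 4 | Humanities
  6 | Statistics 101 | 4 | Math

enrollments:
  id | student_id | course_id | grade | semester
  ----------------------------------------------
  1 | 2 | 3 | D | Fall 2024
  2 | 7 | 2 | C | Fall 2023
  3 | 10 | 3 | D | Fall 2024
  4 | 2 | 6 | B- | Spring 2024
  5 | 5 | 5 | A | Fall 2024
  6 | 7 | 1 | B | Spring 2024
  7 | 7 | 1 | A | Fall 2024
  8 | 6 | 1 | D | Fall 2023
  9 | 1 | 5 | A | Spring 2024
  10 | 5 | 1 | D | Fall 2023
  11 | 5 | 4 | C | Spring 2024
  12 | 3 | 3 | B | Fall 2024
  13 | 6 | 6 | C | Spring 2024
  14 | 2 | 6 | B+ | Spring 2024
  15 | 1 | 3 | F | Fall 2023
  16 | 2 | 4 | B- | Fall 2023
SELECT major, MAX(gpa) AS max_gpa FROM students GROUP BY major

Execution result:
major | max_gpa
Biology | 3.62
Chemistry | 2.86
Computer Science | 3.63
Engineering | 2.96
Mathematics | 2.16
Physics | 2.07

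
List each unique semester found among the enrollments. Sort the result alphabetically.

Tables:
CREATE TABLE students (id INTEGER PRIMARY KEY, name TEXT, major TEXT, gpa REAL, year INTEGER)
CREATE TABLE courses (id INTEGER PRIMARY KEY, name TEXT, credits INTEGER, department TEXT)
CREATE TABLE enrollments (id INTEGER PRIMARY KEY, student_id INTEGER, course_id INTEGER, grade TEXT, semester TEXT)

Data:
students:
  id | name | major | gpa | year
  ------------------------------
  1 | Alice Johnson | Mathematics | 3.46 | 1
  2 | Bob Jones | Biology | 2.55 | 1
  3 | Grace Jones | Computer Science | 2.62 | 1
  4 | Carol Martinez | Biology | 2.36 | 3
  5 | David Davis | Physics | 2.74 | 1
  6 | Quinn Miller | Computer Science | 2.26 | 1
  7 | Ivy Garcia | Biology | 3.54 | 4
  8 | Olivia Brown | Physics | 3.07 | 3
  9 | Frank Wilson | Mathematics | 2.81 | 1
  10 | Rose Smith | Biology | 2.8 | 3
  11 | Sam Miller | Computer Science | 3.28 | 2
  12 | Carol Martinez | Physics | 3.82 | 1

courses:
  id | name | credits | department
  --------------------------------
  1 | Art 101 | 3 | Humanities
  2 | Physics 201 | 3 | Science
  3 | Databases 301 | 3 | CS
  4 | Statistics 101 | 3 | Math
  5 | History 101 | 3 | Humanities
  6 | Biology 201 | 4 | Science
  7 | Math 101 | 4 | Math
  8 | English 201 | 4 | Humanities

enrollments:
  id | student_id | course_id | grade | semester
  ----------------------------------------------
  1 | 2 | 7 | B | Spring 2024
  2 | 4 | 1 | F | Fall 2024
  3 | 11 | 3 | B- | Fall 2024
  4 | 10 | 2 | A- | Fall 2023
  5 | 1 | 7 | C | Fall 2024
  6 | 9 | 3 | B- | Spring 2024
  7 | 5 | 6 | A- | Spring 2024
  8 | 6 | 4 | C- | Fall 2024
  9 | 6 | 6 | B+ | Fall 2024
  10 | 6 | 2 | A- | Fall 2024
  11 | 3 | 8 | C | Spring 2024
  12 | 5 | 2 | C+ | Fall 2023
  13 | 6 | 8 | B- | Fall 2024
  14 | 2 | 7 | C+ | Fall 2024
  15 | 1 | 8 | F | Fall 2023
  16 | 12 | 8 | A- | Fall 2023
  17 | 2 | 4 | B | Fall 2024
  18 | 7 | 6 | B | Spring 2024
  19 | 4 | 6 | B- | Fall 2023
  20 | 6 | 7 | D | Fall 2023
SELECT DISTINCT semester FROM enrollments ORDER BY semester

Execution result:
semester
Fall 2023
Fall 2024
Spring 2024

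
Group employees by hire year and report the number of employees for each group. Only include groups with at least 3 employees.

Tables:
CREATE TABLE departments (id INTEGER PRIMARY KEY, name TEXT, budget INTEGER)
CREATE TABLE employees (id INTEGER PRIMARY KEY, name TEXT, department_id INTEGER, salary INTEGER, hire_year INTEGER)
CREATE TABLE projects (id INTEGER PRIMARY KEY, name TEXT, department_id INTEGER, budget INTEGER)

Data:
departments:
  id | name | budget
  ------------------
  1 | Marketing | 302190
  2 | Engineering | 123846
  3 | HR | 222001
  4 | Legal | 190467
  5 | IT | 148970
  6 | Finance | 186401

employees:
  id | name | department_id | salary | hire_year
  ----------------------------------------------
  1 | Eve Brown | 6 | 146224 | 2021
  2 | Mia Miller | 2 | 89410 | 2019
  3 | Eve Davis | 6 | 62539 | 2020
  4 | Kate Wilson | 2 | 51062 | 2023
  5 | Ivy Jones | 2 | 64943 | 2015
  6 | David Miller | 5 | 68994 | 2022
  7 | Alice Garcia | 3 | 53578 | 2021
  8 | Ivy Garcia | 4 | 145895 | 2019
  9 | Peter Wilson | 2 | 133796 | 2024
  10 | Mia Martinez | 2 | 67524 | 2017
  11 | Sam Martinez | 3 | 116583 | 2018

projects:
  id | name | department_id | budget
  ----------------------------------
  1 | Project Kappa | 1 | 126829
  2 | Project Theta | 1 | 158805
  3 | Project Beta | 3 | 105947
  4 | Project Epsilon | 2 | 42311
SELECT hire_year, COUNT(*) AS n FROM employees GROUP BY hire_year HAVING COUNT(*) >= 3

Execution result:
(no rows)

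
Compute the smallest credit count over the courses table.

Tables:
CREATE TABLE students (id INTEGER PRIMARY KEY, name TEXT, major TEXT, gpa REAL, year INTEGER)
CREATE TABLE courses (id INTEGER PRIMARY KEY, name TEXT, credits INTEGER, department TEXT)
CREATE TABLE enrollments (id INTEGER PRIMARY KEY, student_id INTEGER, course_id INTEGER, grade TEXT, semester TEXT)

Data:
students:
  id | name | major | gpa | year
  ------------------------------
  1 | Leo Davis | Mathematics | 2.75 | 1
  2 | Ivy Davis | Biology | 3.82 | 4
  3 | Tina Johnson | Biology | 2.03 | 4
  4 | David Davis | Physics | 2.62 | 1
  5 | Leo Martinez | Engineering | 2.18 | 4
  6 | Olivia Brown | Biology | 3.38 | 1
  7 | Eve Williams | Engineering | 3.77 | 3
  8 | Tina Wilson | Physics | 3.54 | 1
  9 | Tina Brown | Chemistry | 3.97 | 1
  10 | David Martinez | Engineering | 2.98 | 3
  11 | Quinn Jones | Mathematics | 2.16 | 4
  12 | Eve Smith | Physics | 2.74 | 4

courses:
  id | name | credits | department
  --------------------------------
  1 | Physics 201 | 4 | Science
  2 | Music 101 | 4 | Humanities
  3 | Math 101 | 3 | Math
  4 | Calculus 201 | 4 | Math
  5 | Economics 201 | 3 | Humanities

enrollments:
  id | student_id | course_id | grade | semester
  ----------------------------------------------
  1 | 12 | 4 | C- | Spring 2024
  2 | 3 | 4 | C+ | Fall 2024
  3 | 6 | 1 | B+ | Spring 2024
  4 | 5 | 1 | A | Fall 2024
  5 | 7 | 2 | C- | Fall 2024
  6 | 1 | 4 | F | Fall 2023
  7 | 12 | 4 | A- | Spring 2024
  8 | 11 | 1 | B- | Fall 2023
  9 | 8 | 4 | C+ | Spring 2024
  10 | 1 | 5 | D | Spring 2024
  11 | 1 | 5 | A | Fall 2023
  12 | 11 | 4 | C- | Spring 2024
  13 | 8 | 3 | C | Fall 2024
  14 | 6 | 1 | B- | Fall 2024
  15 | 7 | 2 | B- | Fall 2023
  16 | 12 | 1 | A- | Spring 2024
SELECT MIN(credits) FROM courses

Execution result:
3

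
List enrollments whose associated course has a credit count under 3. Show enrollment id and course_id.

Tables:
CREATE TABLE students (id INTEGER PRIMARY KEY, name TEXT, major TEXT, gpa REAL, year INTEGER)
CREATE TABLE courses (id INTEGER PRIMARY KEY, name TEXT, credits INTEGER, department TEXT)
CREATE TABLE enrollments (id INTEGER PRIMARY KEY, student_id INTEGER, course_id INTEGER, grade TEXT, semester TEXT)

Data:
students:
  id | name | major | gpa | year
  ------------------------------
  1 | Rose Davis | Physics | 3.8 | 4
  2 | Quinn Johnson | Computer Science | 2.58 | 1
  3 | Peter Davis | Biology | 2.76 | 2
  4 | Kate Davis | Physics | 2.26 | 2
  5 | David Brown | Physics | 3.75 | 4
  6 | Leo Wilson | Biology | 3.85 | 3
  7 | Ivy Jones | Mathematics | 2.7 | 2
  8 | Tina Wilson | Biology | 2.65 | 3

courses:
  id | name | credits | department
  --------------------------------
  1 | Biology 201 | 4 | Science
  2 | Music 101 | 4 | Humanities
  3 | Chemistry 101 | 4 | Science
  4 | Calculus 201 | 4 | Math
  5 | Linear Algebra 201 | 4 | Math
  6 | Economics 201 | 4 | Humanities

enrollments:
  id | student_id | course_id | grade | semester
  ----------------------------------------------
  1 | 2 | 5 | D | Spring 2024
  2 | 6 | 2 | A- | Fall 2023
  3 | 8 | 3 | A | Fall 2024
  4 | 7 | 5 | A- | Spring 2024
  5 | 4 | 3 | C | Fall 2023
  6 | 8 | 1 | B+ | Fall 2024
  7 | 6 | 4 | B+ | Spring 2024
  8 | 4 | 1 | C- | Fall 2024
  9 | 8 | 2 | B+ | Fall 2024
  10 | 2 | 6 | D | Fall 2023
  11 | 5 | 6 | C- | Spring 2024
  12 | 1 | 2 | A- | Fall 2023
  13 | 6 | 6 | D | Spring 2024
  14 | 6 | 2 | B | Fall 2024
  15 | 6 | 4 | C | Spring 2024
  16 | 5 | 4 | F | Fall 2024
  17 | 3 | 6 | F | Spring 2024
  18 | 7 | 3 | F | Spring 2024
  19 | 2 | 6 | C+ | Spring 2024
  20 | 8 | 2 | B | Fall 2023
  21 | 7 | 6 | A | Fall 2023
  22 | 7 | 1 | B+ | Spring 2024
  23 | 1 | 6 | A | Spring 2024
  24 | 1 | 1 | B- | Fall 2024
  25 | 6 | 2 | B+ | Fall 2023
SELECT id, course_id FROM enrollments WHERE course_id IN (SELECT id FROM courses WHERE credits < 3)

Execution result:
(no rows)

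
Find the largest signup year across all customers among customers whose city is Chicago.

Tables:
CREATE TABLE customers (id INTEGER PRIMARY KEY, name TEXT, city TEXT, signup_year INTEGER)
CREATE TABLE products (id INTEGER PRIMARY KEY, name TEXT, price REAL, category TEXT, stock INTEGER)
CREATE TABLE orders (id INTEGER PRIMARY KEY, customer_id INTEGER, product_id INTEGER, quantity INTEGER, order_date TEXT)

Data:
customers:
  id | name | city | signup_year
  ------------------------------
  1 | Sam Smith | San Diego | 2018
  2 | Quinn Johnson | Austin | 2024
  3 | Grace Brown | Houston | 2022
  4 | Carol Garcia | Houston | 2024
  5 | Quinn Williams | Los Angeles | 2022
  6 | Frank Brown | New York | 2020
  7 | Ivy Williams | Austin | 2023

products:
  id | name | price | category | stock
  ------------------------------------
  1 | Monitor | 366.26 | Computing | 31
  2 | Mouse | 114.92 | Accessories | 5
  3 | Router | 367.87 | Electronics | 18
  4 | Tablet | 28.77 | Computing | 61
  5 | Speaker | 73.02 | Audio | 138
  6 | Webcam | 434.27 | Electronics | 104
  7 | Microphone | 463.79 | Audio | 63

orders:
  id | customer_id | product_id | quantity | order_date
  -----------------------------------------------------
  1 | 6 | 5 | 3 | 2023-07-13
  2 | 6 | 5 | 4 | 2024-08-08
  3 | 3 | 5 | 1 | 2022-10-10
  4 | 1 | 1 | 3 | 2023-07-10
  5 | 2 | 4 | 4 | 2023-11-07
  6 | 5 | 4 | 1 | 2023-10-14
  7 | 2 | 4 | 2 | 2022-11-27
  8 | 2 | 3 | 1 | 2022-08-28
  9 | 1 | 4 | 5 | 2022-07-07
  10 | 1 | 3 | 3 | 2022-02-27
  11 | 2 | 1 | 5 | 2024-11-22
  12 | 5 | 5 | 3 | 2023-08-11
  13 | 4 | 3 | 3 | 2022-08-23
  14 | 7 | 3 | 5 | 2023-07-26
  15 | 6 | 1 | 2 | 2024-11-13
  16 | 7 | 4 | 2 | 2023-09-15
SELECT MAX(signup_year) FROM customers WHERE city = 'Chicago'

Execution result:
NULL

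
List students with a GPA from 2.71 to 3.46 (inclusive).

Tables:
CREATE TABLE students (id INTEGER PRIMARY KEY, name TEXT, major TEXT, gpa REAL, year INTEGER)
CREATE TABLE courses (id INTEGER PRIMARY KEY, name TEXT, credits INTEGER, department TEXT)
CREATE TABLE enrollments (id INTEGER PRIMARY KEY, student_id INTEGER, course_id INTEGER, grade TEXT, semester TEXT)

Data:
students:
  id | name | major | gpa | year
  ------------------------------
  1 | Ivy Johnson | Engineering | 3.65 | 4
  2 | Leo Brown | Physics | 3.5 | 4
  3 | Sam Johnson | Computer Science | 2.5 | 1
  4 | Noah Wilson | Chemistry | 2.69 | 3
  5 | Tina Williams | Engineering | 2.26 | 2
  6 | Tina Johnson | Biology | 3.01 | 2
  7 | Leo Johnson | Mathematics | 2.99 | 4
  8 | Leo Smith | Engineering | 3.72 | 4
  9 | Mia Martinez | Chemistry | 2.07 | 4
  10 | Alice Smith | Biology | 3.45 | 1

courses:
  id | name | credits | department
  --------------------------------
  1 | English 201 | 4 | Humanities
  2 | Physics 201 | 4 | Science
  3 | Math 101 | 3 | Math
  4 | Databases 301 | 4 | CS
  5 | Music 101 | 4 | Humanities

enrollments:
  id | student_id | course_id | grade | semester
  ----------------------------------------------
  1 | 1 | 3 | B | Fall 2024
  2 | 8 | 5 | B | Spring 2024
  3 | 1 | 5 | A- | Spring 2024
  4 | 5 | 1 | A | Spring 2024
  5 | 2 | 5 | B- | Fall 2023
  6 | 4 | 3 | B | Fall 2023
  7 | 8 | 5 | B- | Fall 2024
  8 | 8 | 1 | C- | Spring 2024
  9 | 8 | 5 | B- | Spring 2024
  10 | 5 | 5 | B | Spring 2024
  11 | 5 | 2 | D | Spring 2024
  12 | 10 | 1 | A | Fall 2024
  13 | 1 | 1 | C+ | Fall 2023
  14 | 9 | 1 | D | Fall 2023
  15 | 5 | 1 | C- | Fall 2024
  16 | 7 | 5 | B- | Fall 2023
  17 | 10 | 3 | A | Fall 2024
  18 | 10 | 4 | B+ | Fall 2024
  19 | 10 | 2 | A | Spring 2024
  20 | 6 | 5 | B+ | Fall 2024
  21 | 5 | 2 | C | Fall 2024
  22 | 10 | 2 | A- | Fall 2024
SELECT name, gpa FROM students WHERE gpa BETWEEN 2.71 AND 3.46

Execution result:
name | gpa
Tina Johnson | 3.01
Leo Johnson | 2.99
Alice Smith | 3.45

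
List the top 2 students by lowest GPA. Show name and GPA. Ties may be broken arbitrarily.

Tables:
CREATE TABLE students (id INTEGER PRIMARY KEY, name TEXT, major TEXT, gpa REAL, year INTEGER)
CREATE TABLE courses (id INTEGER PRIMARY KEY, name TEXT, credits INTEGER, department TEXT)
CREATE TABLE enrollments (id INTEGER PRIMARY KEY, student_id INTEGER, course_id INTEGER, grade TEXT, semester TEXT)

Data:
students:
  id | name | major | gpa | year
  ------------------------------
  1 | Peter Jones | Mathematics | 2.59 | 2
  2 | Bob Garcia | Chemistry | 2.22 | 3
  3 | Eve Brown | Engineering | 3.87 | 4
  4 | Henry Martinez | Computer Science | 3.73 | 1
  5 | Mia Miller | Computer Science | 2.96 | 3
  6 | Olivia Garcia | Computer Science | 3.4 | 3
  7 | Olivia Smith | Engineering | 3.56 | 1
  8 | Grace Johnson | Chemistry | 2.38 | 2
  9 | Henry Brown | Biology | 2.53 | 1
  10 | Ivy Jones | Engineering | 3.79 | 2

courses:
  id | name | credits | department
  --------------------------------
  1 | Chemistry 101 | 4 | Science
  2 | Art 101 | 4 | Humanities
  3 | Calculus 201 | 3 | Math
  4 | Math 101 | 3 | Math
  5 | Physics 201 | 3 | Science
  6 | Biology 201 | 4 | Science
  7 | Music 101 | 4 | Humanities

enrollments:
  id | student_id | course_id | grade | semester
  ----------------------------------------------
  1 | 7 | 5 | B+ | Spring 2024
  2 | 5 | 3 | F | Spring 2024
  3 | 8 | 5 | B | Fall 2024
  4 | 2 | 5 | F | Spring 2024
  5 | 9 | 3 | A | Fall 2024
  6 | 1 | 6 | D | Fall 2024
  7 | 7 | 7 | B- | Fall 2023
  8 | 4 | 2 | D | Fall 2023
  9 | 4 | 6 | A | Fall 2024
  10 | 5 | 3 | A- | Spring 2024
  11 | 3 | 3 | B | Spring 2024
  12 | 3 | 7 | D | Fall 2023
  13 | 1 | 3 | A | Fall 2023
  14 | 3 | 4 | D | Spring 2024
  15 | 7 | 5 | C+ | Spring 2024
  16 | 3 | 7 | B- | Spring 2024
SELECT name, gpa FROM students ORDER BY gpa ASC LIMIT 2

Execution result:
name | gpa
Bob Garcia | 2.22
Grace Johnson | 2.38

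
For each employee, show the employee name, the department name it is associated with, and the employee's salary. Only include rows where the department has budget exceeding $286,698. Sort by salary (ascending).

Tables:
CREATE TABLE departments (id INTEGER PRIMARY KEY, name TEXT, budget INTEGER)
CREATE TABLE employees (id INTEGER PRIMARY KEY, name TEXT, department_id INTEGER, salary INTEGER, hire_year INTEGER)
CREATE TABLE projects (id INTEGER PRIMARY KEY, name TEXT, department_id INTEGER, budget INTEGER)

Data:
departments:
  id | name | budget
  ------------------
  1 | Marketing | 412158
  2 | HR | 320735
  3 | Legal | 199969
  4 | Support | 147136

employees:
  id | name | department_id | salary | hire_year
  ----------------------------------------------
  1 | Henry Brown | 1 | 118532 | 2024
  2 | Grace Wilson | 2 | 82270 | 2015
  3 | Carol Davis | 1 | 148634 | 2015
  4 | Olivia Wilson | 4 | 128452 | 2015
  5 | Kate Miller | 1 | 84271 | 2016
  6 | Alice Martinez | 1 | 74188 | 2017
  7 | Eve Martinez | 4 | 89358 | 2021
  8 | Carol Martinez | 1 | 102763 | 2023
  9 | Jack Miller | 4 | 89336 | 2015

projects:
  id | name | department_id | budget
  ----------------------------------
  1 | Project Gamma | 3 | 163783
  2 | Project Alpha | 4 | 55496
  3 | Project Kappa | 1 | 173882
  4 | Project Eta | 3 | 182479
SELECT c.name, p.name AS department, c.salary FROM employees c JOIN departments p ON c.department_id = p.id WHERE p.budget > 286698 ORDER BY c.salary ASC

Execution result:
name | department | salary
Alice Martinez | Marketing | 74188
Grace Wilson | HR | 82270
Kate Miller | Marketing | 84271
Carol Martinez | Marketing | 102763
Henry Brown | Marketing | 118532
Carol Davis | Marketing | 148634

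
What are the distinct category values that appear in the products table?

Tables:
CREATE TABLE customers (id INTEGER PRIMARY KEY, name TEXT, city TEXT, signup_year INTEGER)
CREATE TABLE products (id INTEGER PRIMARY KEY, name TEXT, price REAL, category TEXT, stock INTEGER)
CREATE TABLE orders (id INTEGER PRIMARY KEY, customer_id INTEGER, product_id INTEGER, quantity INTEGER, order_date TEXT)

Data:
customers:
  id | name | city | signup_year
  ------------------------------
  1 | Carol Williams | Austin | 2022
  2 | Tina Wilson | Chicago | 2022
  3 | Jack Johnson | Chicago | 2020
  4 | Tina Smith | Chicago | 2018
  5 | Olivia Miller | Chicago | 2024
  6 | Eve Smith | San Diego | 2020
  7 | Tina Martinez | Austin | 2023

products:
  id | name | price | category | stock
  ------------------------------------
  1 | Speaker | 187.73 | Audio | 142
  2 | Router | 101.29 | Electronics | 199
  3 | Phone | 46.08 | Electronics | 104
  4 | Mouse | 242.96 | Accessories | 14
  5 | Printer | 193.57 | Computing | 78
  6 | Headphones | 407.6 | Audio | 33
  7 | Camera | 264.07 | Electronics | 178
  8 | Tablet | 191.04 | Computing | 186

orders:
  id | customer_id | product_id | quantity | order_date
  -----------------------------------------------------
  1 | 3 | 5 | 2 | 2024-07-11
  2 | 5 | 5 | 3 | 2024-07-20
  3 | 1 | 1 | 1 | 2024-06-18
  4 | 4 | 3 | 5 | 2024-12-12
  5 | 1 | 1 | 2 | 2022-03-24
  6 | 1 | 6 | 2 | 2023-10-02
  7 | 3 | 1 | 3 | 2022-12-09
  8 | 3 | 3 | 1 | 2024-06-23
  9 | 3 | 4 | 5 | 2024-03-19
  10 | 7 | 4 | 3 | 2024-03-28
SELECT DISTINCT category FROM products

Execution result:
category
Audio
Electronics
Accessories
Computing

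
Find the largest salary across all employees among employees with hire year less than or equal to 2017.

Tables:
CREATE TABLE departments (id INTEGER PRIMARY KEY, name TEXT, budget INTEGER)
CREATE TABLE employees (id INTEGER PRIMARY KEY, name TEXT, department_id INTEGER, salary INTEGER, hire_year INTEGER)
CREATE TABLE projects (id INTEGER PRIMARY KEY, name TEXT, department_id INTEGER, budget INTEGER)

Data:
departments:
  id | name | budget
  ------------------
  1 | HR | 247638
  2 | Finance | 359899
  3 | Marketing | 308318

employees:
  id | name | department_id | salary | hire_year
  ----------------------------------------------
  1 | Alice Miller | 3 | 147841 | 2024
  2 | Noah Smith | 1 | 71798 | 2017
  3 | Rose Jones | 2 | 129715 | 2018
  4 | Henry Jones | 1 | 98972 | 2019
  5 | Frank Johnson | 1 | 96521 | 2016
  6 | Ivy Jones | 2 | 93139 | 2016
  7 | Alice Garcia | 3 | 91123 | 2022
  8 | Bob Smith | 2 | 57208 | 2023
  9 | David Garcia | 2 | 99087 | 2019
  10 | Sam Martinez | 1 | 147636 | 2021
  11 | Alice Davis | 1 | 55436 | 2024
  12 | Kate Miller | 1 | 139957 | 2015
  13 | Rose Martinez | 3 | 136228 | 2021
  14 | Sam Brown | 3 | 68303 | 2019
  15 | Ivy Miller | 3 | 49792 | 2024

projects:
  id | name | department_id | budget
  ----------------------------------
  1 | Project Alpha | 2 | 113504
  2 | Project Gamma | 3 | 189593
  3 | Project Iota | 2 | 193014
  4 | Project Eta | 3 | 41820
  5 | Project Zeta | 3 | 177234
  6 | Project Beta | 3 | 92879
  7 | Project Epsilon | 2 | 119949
SELECT MAX(salary) FROM employees WHERE hire_year <= 2017

Execution result:
139957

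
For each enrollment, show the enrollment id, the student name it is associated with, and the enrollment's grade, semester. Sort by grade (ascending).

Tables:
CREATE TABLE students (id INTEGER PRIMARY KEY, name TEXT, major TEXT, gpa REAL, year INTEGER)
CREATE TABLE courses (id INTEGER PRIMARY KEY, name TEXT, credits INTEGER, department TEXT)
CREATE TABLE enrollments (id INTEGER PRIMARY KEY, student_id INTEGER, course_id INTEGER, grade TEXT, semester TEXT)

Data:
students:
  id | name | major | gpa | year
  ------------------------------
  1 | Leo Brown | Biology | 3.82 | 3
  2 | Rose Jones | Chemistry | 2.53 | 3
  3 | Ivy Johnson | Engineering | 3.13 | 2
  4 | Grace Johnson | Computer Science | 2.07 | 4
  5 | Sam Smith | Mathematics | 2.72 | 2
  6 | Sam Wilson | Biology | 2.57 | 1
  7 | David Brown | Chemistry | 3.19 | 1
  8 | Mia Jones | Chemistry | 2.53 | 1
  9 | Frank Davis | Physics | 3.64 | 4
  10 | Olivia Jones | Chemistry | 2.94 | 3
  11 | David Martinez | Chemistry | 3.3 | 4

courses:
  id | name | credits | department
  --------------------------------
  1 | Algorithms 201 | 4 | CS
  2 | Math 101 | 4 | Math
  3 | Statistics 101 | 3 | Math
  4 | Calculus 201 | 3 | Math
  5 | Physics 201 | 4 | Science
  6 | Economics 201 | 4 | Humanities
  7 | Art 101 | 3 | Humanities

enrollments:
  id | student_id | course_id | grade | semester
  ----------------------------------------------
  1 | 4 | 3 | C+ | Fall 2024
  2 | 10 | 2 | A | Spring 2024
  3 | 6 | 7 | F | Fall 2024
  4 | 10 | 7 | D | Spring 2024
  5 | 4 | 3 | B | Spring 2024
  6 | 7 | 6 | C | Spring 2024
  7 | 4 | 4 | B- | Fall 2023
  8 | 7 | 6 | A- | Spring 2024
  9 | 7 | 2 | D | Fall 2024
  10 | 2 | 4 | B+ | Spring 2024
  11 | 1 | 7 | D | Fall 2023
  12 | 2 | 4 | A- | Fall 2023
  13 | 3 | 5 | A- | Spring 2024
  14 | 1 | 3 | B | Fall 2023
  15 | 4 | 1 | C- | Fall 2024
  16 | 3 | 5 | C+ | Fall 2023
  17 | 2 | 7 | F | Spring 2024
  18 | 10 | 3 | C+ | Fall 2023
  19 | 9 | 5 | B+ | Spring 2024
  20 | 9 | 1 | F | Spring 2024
SELECT c.id, p.name AS student, c.grade, c.semester FROM enrollments c JOIN students p ON c.student_id = p.id ORDER BY c.grade ASC

Execution result:
id | student | grade | semester
2 | Olivia Jones | A | Spring 2024
8 | David Brown | A- | Spring 2024
12 | Rose Jones | A- | Fall 2023
13 | Ivy Johnson | A- | Spring 2024
5 | Grace Johnson | B | Spring 2024
14 | Leo Brown | B | Fall 2023
10 | Rose Jones | B+ | Spring 2024
19 | Frank Davis | B+ | Spring 2024
7 | Grace Johnson | B- | Fall 2023
6 | David Brown | C | Spring 2024
1 | Grace Johnson | C+ | Fall 2024
16 | Ivy Johnson | C+ | Fall 2023
18 | Olivia Jones | C+ | Fall 2023
15 | Grace Johnson | C- | Fall 2024
4 | Olivia Jones | D | Spring 2024
9 | David Brown | D | Fall 2024
11 | Leo Brown | D | Fall 2023
3 | Sam Wilson | F | Fall 2024
17 | Rose Jones | F | Spring 2024
20 | Frank Davis | F | Spring 2024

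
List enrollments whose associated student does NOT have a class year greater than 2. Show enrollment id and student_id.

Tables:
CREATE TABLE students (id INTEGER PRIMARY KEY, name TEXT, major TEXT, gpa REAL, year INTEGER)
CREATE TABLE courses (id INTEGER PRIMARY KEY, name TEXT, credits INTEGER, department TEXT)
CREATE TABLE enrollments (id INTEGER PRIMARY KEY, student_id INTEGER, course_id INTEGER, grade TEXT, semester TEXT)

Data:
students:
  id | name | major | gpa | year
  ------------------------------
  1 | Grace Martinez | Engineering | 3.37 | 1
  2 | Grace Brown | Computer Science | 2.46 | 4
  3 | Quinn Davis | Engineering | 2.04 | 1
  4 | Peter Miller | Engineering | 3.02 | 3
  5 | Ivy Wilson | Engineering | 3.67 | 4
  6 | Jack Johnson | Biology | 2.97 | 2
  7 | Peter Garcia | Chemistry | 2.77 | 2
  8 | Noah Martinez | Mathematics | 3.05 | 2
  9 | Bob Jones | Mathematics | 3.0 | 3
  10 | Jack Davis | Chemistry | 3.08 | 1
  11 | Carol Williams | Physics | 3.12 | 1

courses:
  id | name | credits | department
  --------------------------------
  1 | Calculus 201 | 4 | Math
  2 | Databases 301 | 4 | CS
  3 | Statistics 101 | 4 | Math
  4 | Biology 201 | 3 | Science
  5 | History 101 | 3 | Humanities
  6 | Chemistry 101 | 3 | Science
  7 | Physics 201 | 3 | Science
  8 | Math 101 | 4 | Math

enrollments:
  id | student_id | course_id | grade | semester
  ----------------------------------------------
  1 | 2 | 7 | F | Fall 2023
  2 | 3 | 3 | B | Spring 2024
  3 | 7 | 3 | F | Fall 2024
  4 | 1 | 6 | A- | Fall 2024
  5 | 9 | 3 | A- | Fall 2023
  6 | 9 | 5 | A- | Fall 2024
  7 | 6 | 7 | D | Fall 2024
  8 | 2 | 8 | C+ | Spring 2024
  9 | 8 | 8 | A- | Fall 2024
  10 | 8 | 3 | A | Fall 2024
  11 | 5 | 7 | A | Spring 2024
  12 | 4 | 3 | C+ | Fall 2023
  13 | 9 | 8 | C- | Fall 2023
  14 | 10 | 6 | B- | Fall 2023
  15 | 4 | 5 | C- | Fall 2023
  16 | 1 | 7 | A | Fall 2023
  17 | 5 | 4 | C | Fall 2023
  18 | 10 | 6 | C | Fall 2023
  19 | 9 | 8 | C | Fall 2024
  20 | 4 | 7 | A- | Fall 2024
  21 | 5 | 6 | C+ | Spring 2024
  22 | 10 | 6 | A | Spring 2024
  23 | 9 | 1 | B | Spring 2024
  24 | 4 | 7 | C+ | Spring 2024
SELECT id, student_id FROM enrollments WHERE student_id NOT IN (SELECT id FROM students WHERE year > 2)

Execution result:
id | student_id
2 | 3
3 | 7
4 | 1
7 | 6
9 | 8
10 | 8
14 | 10
16 | 1
18 | 10
22 | 10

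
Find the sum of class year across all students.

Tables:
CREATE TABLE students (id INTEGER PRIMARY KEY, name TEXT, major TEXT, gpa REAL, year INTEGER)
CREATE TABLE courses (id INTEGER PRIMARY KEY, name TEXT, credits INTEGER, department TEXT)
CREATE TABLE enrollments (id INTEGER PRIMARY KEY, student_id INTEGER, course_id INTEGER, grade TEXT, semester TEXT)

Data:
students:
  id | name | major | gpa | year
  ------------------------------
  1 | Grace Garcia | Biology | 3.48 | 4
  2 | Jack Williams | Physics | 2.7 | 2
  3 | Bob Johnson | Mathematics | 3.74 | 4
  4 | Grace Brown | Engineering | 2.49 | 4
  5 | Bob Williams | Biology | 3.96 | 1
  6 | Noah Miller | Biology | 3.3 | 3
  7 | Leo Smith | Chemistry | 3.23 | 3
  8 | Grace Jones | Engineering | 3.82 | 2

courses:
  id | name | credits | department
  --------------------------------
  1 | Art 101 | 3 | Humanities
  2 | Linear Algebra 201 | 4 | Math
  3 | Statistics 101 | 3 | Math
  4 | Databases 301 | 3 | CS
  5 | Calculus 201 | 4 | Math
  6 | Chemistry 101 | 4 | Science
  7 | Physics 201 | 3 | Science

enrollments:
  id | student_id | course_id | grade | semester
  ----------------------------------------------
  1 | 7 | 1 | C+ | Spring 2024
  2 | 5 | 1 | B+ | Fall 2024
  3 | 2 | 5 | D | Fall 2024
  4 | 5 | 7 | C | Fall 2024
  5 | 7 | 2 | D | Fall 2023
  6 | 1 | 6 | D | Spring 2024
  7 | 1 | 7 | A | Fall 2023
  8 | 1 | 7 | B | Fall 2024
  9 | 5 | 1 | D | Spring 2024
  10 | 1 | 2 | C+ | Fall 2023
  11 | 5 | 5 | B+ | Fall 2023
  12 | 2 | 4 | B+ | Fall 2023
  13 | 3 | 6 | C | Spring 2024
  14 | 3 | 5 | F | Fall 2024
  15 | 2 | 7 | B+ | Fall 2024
SELECT SUM(year) FROM students

Execution result:
23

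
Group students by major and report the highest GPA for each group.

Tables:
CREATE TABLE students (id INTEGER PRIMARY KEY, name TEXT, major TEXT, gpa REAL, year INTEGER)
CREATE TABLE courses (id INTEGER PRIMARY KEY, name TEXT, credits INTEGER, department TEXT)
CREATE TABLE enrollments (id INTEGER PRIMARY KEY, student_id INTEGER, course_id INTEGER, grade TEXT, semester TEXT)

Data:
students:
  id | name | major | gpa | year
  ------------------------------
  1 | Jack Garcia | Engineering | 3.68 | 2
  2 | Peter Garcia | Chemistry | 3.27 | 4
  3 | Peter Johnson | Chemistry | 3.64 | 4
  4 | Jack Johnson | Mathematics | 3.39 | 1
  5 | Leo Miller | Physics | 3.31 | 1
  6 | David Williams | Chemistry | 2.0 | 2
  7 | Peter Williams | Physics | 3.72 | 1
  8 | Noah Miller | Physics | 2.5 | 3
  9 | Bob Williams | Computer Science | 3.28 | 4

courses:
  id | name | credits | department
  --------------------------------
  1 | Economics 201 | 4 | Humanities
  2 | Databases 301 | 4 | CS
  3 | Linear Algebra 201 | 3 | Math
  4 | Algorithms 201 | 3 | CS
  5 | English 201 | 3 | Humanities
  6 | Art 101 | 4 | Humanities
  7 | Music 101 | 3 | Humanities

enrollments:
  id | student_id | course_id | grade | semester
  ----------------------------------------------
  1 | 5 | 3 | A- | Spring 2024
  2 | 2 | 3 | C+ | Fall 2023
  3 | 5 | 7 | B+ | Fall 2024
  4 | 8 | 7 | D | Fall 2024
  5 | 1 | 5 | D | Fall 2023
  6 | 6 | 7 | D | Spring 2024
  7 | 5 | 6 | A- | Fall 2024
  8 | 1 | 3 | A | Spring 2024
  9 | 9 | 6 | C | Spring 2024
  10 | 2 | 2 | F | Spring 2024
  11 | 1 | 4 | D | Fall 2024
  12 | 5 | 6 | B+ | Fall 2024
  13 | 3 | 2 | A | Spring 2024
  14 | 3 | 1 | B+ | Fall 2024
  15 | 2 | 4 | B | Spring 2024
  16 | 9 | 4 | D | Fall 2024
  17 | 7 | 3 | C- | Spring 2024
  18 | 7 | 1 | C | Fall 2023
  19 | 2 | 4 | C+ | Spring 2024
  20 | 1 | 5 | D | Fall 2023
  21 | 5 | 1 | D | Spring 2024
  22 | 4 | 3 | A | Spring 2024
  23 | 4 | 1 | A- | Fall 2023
SELECT major, MAX(gpa) AS max_gpa FROM students GROUP BY major

Execution result:
major | max_gpa
Chemistry | 3.64
Computer Science | 3.28
Engineering | 3.68
Mathematics | 3.39
Physics | 3.72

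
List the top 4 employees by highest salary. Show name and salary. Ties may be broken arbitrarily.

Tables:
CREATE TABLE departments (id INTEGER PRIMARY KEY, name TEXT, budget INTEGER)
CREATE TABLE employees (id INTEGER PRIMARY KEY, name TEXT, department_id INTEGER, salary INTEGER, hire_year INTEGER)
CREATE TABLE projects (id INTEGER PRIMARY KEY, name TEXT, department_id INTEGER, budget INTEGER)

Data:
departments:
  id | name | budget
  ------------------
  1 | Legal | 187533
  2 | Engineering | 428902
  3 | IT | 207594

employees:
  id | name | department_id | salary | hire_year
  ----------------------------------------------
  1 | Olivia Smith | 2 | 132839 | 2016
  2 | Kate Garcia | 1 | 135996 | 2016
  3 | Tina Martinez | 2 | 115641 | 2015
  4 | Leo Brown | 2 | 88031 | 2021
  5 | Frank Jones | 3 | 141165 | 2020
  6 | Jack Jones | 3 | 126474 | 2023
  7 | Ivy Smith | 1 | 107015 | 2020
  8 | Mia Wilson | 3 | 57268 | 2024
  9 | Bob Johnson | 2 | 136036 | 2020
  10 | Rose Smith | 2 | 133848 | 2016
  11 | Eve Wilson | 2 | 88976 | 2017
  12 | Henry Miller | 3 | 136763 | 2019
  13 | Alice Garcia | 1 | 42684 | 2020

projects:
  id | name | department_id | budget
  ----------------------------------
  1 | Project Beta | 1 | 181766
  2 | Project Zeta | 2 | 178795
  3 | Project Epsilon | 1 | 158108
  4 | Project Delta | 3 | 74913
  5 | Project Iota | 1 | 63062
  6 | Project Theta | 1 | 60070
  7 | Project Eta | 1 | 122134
SELECT name, salary FROM employees ORDER BY salary DESC LIMIT 4

Execution result:
name | salary
Frank Jones | 141165
Henry Miller | 136763
Bob Johnson | 136036
Kate Garcia | 135996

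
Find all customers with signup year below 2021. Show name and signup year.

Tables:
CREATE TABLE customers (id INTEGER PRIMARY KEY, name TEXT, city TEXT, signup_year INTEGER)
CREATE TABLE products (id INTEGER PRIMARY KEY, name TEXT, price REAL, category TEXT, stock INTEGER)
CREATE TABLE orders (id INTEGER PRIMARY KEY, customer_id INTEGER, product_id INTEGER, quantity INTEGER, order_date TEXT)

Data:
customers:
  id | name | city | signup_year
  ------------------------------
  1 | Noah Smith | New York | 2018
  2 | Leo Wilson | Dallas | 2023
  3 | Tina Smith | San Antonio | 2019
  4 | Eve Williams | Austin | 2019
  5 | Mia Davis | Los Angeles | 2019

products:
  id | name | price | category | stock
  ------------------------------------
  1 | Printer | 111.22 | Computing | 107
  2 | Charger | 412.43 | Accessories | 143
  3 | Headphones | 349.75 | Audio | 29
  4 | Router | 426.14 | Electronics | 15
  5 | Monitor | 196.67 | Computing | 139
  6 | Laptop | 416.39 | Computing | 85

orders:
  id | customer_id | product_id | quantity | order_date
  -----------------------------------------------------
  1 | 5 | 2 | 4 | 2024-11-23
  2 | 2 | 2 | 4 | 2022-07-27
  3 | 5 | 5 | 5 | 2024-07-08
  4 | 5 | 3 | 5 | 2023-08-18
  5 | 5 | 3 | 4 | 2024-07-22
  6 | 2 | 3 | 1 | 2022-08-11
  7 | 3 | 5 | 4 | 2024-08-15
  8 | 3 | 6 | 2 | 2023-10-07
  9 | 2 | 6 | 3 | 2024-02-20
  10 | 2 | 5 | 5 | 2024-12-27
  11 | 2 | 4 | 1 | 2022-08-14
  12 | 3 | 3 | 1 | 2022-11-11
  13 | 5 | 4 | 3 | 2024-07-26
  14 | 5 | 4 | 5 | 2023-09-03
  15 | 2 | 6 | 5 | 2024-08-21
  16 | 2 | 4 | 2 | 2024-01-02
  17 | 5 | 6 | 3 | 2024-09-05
SELECT name, signup_year FROM customers WHERE signup_year < 2021

Execution result:
name | signup_year
Noah Smith | 2018
Tina Smith | 2019
Eve Williams | 2019
Mia Davis | 2019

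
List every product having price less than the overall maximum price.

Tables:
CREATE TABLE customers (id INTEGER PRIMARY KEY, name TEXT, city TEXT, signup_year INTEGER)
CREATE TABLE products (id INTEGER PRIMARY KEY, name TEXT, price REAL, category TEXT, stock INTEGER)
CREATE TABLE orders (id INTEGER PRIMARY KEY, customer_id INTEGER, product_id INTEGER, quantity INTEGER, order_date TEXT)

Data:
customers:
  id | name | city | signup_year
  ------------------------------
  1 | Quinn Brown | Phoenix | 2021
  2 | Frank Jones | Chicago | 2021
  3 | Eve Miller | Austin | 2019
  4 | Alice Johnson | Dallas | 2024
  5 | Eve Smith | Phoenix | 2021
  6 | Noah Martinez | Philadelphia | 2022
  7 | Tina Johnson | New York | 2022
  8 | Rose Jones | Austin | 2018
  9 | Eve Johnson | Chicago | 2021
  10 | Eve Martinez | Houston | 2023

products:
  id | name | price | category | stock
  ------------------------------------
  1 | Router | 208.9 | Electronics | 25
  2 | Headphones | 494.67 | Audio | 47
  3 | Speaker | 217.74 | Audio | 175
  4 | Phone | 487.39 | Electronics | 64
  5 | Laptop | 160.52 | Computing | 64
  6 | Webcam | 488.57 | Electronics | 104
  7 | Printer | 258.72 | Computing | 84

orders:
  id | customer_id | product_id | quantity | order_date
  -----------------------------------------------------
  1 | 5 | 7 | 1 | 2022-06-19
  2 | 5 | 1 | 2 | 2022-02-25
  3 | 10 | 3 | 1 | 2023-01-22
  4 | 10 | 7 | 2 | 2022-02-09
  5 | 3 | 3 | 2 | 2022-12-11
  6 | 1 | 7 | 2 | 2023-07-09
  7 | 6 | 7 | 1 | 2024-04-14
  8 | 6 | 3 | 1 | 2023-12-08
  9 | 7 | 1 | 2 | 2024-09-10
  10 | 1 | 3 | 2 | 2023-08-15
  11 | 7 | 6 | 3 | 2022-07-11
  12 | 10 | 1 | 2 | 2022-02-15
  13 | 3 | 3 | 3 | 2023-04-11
SELECT name, price FROM products WHERE price < (SELECT MAX(price) FROM products)

Execution result:
name | price
Router | 208.90
Speaker | 217.74
Phone | 487.39
Laptop | 160.52
Webcam | 488.57
Printer | 258.72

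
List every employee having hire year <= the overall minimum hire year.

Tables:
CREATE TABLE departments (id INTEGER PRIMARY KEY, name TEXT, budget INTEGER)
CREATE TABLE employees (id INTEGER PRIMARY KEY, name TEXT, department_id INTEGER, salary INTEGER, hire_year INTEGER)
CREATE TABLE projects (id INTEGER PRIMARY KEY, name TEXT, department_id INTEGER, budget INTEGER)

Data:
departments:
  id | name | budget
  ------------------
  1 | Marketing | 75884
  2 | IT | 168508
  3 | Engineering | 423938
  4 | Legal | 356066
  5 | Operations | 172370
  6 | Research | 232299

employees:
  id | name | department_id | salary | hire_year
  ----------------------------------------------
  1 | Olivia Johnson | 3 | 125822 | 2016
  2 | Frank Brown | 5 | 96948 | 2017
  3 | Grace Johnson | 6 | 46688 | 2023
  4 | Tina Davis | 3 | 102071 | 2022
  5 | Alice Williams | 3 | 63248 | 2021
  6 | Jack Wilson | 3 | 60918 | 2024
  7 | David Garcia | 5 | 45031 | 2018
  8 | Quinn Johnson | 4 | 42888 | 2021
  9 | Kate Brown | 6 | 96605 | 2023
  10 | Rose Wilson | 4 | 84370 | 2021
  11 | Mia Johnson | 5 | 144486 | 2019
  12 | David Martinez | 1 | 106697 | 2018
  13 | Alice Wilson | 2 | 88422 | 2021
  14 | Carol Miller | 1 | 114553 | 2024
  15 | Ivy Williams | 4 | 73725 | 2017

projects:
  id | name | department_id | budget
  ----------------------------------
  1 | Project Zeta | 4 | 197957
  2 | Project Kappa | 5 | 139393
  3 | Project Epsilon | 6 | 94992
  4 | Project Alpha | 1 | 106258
SELECT name, hire_year FROM employees WHERE hire_year <= (SELECT MIN(hire_year) FROM employees)

Execution result:
name | hire_year
Olivia Johnson | 2016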